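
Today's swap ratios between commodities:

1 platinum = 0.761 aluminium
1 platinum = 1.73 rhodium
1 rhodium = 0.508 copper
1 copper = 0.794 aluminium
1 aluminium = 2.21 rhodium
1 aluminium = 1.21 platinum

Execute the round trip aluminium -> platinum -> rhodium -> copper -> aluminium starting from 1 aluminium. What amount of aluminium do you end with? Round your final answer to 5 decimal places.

1 aluminium × 1.21 = 1.21 platinum
1.21 platinum × 1.73 = 2.0933 rhodium
2.0933 rhodium × 0.508 = 1.0633964 copper
1.0633964 copper × 0.794 = 0.8443367416 aluminium

0.84434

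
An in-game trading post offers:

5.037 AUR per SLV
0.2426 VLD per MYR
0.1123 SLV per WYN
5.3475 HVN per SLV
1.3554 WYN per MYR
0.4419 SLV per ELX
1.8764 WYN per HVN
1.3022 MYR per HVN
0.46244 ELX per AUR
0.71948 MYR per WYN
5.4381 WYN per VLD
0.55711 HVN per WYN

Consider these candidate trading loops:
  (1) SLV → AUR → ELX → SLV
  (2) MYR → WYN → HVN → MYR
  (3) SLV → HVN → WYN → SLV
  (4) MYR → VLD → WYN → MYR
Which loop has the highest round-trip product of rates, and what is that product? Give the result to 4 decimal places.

(1) 5.037 × 0.46244 × 0.4419 = 1.02932
(2) 1.3554 × 0.55711 × 1.3022 = 0.98330
(3) 5.3475 × 1.8764 × 0.1123 = 1.12682
(4) 0.2426 × 5.4381 × 0.71948 = 0.94920
Highest is cycle (3) at 1.1268 (>1, arbitrage).

1.1268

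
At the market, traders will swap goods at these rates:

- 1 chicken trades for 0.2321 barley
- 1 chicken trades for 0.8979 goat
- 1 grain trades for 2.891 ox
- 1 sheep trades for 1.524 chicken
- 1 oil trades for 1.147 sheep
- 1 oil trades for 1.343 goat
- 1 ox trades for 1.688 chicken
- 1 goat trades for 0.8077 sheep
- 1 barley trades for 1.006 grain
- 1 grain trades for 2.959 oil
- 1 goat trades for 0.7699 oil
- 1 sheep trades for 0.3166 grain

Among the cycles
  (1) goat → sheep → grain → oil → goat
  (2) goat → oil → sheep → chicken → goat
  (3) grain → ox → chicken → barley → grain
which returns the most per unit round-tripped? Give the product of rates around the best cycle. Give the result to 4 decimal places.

1.2084

(1) 0.8077 × 0.3166 × 2.959 × 1.343 = 1.01621
(2) 0.7699 × 1.147 × 1.524 × 0.8979 = 1.20840
(3) 2.891 × 1.688 × 0.2321 × 1.006 = 1.13945
Highest is cycle (2) at 1.2084 (>1, arbitrage).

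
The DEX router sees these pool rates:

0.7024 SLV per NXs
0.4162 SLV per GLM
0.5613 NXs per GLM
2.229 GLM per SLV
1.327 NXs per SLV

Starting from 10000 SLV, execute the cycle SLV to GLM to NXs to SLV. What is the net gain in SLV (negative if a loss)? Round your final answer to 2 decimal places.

10000 SLV × 2.229 = 22290 GLM
22290 GLM × 0.5613 = 12511.377 NXs
12511.377 NXs × 0.7024 = 8787.9912048 SLV
Net change: 8787.9912048 − 10000 = -1212.0087952 SLV

-1212.01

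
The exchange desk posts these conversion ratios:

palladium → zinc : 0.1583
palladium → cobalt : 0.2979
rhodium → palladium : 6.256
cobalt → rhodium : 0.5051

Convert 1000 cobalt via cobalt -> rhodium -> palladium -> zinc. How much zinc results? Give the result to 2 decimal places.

500.21

1000 cobalt × 0.5051 = 505.1 rhodium
505.1 rhodium × 6.256 = 3159.9056 palladium
3159.9056 palladium × 0.1583 = 500.21305648 zinc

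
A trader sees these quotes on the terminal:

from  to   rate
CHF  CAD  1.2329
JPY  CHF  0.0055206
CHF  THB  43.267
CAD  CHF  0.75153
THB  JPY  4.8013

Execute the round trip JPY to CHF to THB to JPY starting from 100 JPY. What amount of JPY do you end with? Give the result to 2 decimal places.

114.68

100 JPY × 0.0055206 = 0.55206 CHF
0.55206 CHF × 43.267 = 23.88598002 THB
23.88598002 THB × 4.8013 = 114.683755870026 JPY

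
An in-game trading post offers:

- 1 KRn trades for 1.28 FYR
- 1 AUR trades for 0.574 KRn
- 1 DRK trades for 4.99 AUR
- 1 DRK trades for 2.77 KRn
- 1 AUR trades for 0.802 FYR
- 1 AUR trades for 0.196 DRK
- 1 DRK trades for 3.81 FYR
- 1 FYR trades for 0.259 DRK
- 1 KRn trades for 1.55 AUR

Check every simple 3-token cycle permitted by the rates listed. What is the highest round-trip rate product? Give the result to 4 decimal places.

FYR→DRK→AUR→FYR: 0.259 × 4.99 × 0.802 = 1.03651
FYR→DRK→KRn→FYR: 0.259 × 2.77 × 1.28 = 0.91831
AUR→DRK→KRn→AUR: 0.196 × 2.77 × 1.55 = 0.84153
Maximum is FYR→DRK→AUR→FYR at 1.0365; arbitrage exists.

1.0365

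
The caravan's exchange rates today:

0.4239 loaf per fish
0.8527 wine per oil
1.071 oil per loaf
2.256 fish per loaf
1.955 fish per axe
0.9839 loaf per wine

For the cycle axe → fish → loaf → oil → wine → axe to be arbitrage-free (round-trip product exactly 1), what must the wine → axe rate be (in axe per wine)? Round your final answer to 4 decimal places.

Known legs of the cycle: 1.955 × 0.4239 × 1.071 × 0.8527 = 0.75682577121165
For no arbitrage the full-cycle product must be 1, so the missing rate is 1 / 0.75682577121165 ≈ 1.321308.

1.3213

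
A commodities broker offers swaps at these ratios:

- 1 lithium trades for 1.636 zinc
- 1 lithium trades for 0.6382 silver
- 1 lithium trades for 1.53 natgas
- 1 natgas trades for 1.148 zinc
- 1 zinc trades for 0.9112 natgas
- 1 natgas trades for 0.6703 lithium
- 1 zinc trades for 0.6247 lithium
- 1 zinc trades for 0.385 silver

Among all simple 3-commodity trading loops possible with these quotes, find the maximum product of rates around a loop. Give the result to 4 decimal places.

1.0972

lithium→natgas→zinc→lithium: 1.53 × 1.148 × 0.6247 = 1.09725
lithium→zinc→natgas→lithium: 1.636 × 0.9112 × 0.6703 = 0.99923
Maximum is lithium→natgas→zinc→lithium at 1.0972; arbitrage exists.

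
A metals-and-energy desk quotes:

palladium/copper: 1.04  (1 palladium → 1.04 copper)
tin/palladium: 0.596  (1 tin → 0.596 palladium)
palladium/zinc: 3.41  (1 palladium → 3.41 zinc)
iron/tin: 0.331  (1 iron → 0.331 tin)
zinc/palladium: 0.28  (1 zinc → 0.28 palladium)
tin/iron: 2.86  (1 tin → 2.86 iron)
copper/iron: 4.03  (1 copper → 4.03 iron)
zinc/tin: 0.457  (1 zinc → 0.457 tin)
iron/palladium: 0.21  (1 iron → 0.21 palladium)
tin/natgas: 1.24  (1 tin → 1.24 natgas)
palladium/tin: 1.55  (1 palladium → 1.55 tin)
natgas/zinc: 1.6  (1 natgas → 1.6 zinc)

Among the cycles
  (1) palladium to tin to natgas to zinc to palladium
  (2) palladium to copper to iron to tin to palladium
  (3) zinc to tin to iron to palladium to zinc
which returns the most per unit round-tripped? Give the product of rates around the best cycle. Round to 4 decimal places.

(1) 1.55 × 1.24 × 1.6 × 0.28 = 0.86106
(2) 1.04 × 4.03 × 0.331 × 0.596 = 0.82682
(3) 0.457 × 2.86 × 0.21 × 3.41 = 0.93596
Highest is cycle (3) at 0.9360 (≤1, no arbitrage).

0.9360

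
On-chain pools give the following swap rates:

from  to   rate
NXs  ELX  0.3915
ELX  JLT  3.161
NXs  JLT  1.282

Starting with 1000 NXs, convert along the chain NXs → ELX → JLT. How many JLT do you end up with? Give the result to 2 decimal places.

1237.53

1000 NXs × 0.3915 = 391.5 ELX
391.5 ELX × 3.161 = 1237.5315 JLT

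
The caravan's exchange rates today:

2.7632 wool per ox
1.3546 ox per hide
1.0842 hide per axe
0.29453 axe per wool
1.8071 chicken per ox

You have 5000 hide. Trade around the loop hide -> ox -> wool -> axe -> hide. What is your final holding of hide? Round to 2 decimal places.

5976.30

5000 hide × 1.3546 = 6773 ox
6773 ox × 2.7632 = 18715.1536 wool
18715.1536 wool × 0.29453 = 5512.174189808 axe
5512.174189808 axe × 1.0842 = 5976.2992565898336 hide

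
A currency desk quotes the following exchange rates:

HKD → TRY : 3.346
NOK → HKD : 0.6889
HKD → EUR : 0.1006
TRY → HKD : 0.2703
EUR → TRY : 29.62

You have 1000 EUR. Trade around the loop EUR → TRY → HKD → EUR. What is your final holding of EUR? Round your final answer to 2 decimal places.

1000 EUR × 29.62 = 29620 TRY
29620 TRY × 0.2703 = 8006.286 HKD
8006.286 HKD × 0.1006 = 805.4323716 EUR

805.43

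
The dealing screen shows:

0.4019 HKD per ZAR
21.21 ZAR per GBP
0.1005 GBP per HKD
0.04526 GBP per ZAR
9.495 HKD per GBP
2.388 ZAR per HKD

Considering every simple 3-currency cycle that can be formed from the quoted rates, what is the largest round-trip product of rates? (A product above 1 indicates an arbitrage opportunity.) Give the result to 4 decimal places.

HKD→ZAR→GBP→HKD: 2.388 × 0.04526 × 9.495 = 1.02623
HKD→GBP→ZAR→HKD: 0.1005 × 21.21 × 0.4019 = 0.85669
Maximum is HKD→ZAR→GBP→HKD at 1.0262; arbitrage exists.

1.0262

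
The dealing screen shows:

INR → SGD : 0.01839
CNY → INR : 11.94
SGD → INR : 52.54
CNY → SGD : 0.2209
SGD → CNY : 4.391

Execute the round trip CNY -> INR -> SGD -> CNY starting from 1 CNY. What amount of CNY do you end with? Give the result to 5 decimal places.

0.96416

1 CNY × 11.94 = 11.94 INR
11.94 INR × 0.01839 = 0.2195766 SGD
0.2195766 SGD × 4.391 = 0.9641608506 CNY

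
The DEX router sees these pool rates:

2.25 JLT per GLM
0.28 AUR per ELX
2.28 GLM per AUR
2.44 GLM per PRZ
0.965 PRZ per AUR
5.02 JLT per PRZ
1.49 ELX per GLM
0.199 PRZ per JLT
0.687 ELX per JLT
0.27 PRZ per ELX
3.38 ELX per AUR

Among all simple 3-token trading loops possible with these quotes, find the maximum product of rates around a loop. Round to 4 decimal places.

1.0925

GLM→JLT→PRZ→GLM: 2.25 × 0.199 × 2.44 = 1.09251
GLM→ELX→PRZ→GLM: 1.49 × 0.27 × 2.44 = 0.98161
GLM→ELX→AUR→GLM: 1.49 × 0.28 × 2.28 = 0.95122
JLT→ELX→PRZ→JLT: 0.687 × 0.27 × 5.02 = 0.93116
Maximum is GLM→JLT→PRZ→GLM at 1.0925; arbitrage exists.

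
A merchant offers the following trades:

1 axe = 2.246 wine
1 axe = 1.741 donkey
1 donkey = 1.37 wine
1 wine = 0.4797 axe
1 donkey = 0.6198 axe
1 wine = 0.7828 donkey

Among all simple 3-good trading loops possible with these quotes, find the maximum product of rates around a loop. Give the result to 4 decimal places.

1.1442

axe→donkey→wine→axe: 1.741 × 1.37 × 0.4797 = 1.14417
axe→wine→donkey→axe: 2.246 × 0.7828 × 0.6198 = 1.08971
Maximum is axe→donkey→wine→axe at 1.1442; arbitrage exists.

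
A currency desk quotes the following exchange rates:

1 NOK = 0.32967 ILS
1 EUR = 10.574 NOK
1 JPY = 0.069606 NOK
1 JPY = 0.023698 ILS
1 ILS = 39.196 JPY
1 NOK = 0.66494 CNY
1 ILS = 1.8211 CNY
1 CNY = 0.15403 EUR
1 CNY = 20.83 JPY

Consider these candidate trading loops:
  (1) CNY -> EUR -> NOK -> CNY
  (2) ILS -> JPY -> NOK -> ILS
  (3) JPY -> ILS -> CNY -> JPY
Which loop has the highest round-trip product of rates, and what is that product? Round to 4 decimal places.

1.0830

(1) 0.15403 × 10.574 × 0.66494 = 1.08300
(2) 39.196 × 0.069606 × 0.32967 = 0.89943
(3) 0.023698 × 1.8211 × 20.83 = 0.89895
Highest is cycle (1) at 1.0830 (>1, arbitrage).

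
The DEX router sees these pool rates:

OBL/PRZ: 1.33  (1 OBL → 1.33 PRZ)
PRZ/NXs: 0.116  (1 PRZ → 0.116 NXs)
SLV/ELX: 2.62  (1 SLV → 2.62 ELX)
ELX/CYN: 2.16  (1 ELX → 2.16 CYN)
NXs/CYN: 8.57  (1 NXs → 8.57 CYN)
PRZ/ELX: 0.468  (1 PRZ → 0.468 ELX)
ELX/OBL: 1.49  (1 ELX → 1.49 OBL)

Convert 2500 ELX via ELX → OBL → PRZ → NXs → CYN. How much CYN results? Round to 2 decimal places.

4925.12

2500 ELX × 1.49 = 3725 OBL
3725 OBL × 1.33 = 4954.25 PRZ
4954.25 PRZ × 0.116 = 574.693 NXs
574.693 NXs × 8.57 = 4925.11901 CYN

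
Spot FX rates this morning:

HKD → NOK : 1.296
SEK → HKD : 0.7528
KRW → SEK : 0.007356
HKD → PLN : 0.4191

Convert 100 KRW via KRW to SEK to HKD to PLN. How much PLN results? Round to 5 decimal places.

0.23208

100 KRW × 0.007356 = 0.7356 SEK
0.7356 SEK × 0.7528 = 0.55375968 HKD
0.55375968 HKD × 0.4191 = 0.232080681888 PLN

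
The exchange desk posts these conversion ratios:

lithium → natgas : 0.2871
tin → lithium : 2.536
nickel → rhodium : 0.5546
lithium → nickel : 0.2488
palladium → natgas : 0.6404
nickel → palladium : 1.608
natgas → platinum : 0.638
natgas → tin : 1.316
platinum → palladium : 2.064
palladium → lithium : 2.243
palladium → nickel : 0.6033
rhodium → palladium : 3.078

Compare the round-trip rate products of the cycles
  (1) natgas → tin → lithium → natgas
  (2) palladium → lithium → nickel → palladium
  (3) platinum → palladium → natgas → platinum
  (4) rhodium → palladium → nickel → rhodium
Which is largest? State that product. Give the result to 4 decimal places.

(1) 1.316 × 2.536 × 0.2871 = 0.95816
(2) 2.243 × 0.2488 × 1.608 = 0.89736
(3) 2.064 × 0.6404 × 0.638 = 0.84330
(4) 3.078 × 0.6033 × 0.5546 = 1.02987
Highest is cycle (4) at 1.0299 (>1, arbitrage).

1.0299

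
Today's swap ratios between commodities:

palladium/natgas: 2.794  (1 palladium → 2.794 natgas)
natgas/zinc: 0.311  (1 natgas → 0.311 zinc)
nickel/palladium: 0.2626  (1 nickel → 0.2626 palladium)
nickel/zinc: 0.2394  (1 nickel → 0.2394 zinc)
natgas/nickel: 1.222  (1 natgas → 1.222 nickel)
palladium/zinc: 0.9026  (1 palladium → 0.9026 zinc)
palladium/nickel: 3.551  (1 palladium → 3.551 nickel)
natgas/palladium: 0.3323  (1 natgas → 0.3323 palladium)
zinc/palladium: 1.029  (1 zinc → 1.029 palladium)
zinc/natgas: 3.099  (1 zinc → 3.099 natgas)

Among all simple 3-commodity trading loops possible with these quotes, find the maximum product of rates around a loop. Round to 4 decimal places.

0.9295

palladium→zinc→natgas→palladium: 0.9026 × 3.099 × 0.3323 = 0.92950
zinc→natgas→nickel→zinc: 3.099 × 1.222 × 0.2394 = 0.90660
palladium→natgas→nickel→palladium: 2.794 × 1.222 × 0.2626 = 0.89659
palladium→natgas→zinc→palladium: 2.794 × 0.311 × 1.029 = 0.89413
palladium→nickel→zinc→palladium: 3.551 × 0.2394 × 1.029 = 0.87476
Maximum is palladium→zinc→natgas→palladium at 0.9295; no arbitrage — every cycle loses value.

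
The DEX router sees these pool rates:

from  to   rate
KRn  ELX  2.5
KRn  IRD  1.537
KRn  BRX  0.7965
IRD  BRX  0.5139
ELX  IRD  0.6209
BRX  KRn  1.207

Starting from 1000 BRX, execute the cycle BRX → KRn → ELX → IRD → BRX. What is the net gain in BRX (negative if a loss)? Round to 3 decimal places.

-37.175

1000 BRX × 1.207 = 1207 KRn
1207 KRn × 2.5 = 3017.5 ELX
3017.5 ELX × 0.6209 = 1873.56575 IRD
1873.56575 IRD × 0.5139 = 962.825438925 BRX
Net change: 962.825438925 − 1000 = -37.174561075 BRX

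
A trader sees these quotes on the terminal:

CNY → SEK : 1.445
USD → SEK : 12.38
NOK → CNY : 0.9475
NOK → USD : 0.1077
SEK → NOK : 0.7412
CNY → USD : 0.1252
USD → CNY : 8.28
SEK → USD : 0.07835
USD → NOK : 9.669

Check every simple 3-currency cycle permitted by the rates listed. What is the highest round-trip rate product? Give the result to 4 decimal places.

USD→NOK→CNY→USD: 9.669 × 0.9475 × 0.1252 = 1.14700
SEK→NOK→CNY→SEK: 0.7412 × 0.9475 × 1.445 = 1.01480
USD→SEK→NOK→USD: 12.38 × 0.7412 × 0.1077 = 0.98826
USD→CNY→SEK→USD: 8.28 × 1.445 × 0.07835 = 0.93743
Maximum is USD→NOK→CNY→USD at 1.1470; arbitrage exists.

1.1470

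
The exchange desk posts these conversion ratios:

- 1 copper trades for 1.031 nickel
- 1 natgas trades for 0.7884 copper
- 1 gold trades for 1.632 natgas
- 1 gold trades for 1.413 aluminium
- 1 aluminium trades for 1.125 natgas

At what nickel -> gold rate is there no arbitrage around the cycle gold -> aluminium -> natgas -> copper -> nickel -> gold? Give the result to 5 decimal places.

Known legs of the cycle: 1.413 × 1.125 × 0.7884 × 1.031 = 1.29211142085
For no arbitrage the full-cycle product must be 1, so the missing rate is 1 / 1.29211142085 ≈ 0.7739271.

0.77393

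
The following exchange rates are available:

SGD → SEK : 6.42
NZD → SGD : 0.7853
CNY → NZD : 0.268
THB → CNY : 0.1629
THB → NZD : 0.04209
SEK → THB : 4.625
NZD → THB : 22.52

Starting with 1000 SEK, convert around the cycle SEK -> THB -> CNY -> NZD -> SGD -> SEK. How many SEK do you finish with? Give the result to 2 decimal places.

1000 SEK × 4.625 = 4625 THB
4625 THB × 0.1629 = 753.4125 CNY
753.4125 CNY × 0.268 = 201.91455 NZD
201.91455 NZD × 0.7853 = 158.563496115 SGD
158.563496115 SGD × 6.42 = 1017.9776450583 SEK

1017.98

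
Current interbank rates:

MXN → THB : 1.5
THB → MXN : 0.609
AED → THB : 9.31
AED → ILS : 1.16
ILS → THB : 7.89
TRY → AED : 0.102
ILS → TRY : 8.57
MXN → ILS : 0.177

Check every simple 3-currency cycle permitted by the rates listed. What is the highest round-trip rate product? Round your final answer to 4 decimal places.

ILS→TRY→AED→ILS: 8.57 × 0.102 × 1.16 = 1.01400
ILS→THB→MXN→ILS: 7.89 × 0.609 × 0.177 = 0.85049
Maximum is ILS→TRY→AED→ILS at 1.0140; arbitrage exists.

1.0140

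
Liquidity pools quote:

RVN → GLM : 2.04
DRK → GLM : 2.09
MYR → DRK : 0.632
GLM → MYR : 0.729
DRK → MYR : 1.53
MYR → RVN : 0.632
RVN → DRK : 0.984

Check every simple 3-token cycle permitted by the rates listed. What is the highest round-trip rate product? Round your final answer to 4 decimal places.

DRK→GLM→MYR→DRK: 2.09 × 0.729 × 0.632 = 0.96292
DRK→MYR→RVN→DRK: 1.53 × 0.632 × 0.984 = 0.95149
MYR→RVN→GLM→MYR: 0.632 × 2.04 × 0.729 = 0.93989
Maximum is DRK→GLM→MYR→DRK at 0.9629; no arbitrage — every cycle loses value.

0.9629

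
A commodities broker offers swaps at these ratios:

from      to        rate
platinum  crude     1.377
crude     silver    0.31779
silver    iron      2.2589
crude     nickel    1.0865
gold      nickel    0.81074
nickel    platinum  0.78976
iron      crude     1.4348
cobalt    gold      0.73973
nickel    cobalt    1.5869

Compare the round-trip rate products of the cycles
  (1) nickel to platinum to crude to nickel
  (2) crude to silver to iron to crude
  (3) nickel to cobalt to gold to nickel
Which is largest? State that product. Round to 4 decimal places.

(1) 0.78976 × 1.377 × 1.0865 = 1.18157
(2) 0.31779 × 2.2589 × 1.4348 = 1.02998
(3) 1.5869 × 0.73973 × 0.81074 = 0.95171
Highest is cycle (1) at 1.1816 (>1, arbitrage).

1.1816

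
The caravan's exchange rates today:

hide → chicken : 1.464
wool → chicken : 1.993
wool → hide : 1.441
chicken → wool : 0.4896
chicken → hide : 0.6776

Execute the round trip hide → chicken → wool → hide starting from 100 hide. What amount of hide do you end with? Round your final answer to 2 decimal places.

103.29

100 hide × 1.464 = 146.4 chicken
146.4 chicken × 0.4896 = 71.67744 wool
71.67744 wool × 1.441 = 103.28719104 hide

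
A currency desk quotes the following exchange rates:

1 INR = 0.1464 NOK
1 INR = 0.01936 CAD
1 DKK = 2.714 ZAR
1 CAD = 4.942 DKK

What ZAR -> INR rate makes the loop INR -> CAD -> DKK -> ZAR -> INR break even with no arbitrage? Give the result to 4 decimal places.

3.8511

Known legs of the cycle: 0.01936 × 4.942 × 2.714 = 0.25966770368
For no arbitrage the full-cycle product must be 1, so the missing rate is 1 / 0.25966770368 ≈ 3.851076.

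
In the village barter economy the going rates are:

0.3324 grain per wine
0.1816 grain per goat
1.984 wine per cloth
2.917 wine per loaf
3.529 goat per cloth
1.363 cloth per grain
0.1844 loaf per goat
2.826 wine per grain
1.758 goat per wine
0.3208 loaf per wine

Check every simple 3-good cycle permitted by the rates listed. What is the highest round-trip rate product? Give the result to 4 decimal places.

goat→loaf→wine→goat: 0.1844 × 2.917 × 1.758 = 0.94562
grain→wine→goat→grain: 2.826 × 1.758 × 0.1816 = 0.90221
grain→cloth→wine→grain: 1.363 × 1.984 × 0.3324 = 0.89887
grain→cloth→goat→grain: 1.363 × 3.529 × 0.1816 = 0.87350
Maximum is goat→loaf→wine→goat at 0.9456; no arbitrage — every cycle loses value.

0.9456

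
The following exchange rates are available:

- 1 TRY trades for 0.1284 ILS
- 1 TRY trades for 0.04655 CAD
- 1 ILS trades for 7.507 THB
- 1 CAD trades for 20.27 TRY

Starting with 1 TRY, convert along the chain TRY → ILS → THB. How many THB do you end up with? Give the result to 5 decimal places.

1 TRY × 0.1284 = 0.1284 ILS
0.1284 ILS × 7.507 = 0.9638988 THB

0.96390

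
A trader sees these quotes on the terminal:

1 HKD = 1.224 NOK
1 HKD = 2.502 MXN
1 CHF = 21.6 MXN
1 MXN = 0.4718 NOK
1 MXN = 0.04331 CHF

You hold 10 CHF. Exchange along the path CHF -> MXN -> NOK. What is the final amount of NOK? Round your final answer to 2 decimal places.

10 CHF × 21.6 = 216 MXN
216 MXN × 0.4718 = 101.9088 NOK

101.91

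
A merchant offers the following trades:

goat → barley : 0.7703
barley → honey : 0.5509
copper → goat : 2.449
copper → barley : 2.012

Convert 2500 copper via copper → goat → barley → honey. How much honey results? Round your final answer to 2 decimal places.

2500 copper × 2.449 = 6122.5 goat
6122.5 goat × 0.7703 = 4716.16175 barley
4716.16175 barley × 0.5509 = 2598.133508075 honey

2598.13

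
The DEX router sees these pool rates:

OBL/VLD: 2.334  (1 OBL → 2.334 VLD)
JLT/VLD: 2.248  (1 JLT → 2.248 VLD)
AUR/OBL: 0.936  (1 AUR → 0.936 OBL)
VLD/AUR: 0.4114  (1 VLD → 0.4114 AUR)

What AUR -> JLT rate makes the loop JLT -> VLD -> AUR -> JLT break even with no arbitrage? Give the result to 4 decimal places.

1.0813

Known legs of the cycle: 2.248 × 0.4114 = 0.9248272
For no arbitrage the full-cycle product must be 1, so the missing rate is 1 / 0.9248272 ≈ 1.081283.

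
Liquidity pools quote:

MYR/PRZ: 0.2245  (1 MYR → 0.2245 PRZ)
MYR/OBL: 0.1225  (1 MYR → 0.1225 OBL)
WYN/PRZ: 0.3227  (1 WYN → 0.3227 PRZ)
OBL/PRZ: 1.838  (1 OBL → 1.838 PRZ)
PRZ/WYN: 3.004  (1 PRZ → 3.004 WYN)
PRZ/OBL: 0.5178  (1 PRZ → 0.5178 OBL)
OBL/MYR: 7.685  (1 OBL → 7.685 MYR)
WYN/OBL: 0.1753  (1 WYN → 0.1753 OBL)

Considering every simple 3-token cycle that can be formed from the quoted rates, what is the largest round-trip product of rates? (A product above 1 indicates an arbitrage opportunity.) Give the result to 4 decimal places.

OBL→PRZ→WYN→OBL: 1.838 × 3.004 × 0.1753 = 0.96789
OBL→MYR→PRZ→OBL: 7.685 × 0.2245 × 0.5178 = 0.89335
Maximum is OBL→PRZ→WYN→OBL at 0.9679; no arbitrage — every cycle loses value.

0.9679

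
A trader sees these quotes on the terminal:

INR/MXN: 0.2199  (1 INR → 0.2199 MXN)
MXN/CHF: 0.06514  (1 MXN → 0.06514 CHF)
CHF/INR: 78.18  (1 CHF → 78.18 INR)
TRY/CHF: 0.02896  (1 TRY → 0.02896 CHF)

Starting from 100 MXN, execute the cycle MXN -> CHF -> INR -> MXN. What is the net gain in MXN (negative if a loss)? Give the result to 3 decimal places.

11.987

100 MXN × 0.06514 = 6.514 CHF
6.514 CHF × 78.18 = 509.26452 INR
509.26452 INR × 0.2199 = 111.987267948 MXN
Net change: 111.987267948 − 100 = 11.987267948 MXN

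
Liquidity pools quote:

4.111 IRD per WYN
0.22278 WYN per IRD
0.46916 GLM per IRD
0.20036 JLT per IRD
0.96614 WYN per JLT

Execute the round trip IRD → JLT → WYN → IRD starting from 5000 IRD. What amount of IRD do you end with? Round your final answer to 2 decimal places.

5000 IRD × 0.20036 = 1001.8 JLT
1001.8 JLT × 0.96614 = 967.879052 WYN
967.879052 WYN × 4.111 = 3978.950782772 IRD

3978.95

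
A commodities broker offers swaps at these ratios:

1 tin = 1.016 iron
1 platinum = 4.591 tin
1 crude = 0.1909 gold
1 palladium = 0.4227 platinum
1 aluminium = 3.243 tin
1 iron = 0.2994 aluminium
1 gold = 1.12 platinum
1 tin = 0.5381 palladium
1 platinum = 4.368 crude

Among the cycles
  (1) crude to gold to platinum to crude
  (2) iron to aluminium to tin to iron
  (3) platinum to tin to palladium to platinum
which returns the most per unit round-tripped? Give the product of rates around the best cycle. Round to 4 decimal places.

1.0442

(1) 0.1909 × 1.12 × 4.368 = 0.93391
(2) 0.2994 × 3.243 × 1.016 = 0.98649
(3) 4.591 × 0.5381 × 0.4227 = 1.04425
Highest is cycle (3) at 1.0442 (>1, arbitrage).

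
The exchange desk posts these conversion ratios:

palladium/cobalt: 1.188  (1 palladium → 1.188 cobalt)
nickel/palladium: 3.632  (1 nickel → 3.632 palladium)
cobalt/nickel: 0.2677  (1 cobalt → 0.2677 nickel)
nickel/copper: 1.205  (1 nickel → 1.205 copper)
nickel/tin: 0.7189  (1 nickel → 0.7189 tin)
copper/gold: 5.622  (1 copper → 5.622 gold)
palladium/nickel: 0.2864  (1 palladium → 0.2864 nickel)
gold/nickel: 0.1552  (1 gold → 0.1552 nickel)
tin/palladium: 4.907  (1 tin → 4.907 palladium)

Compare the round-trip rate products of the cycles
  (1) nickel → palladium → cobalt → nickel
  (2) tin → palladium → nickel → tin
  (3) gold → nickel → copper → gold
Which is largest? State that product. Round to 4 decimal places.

1.1551

(1) 3.632 × 1.188 × 0.2677 = 1.15508
(2) 4.907 × 0.2864 × 0.7189 = 1.01032
(3) 0.1552 × 1.205 × 5.622 = 1.05140
Highest is cycle (1) at 1.1551 (>1, arbitrage).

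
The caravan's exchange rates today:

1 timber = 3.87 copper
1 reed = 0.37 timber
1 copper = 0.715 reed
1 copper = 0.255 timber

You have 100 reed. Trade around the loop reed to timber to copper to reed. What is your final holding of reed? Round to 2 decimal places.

100 reed × 0.37 = 37 timber
37 timber × 3.87 = 143.19 copper
143.19 copper × 0.715 = 102.38085 reed

102.38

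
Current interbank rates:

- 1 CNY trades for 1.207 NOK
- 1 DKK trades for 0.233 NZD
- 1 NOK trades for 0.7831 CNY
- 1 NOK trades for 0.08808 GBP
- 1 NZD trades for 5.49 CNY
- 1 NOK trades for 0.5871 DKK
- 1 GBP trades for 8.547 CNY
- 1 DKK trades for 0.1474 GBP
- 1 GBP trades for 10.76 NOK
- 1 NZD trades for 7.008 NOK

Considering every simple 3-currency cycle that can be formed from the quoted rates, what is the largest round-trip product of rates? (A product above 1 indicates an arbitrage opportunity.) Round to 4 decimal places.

DKK→NZD→NOK→DKK: 0.233 × 7.008 × 0.5871 = 0.95865
DKK→GBP→NOK→DKK: 0.1474 × 10.76 × 0.5871 = 0.93115
NOK→GBP→CNY→NOK: 0.08808 × 8.547 × 1.207 = 0.90865
Maximum is DKK→NZD→NOK→DKK at 0.9587; no arbitrage — every cycle loses value.

0.9587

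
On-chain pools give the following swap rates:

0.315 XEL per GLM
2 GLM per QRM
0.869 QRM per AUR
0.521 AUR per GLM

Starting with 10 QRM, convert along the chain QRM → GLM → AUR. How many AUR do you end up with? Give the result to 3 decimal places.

10 QRM × 2 = 20 GLM
20 GLM × 0.521 = 10.42 AUR

10.420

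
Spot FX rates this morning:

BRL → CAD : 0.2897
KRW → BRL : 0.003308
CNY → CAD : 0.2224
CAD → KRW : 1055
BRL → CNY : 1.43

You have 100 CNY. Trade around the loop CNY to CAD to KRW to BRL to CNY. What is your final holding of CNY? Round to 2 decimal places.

110.99

100 CNY × 0.2224 = 22.24 CAD
22.24 CAD × 1055 = 23463.2 KRW
23463.2 KRW × 0.003308 = 77.6162656 BRL
77.6162656 BRL × 1.43 = 110.991259808 CNY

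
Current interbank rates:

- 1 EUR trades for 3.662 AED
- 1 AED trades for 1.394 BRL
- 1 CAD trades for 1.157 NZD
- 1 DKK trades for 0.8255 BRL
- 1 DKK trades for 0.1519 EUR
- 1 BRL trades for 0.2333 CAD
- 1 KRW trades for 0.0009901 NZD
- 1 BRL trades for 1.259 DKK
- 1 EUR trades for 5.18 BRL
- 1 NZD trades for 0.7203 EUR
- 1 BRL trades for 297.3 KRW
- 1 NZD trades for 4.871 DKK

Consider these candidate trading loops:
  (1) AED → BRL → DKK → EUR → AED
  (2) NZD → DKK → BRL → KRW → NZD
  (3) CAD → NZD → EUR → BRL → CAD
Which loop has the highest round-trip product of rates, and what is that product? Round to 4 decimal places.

(1) 1.394 × 1.259 × 0.1519 × 3.662 = 0.97626
(2) 4.871 × 0.8255 × 297.3 × 0.0009901 = 1.18361
(3) 1.157 × 0.7203 × 5.18 × 0.2333 = 1.00714
Highest is cycle (2) at 1.1836 (>1, arbitrage).

1.1836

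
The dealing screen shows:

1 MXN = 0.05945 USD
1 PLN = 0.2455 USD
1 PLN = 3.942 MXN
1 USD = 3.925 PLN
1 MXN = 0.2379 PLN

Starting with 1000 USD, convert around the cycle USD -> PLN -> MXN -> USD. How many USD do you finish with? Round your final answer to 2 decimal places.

919.83

1000 USD × 3.925 = 3925 PLN
3925 PLN × 3.942 = 15472.35 MXN
15472.35 MXN × 0.05945 = 919.8312075 USD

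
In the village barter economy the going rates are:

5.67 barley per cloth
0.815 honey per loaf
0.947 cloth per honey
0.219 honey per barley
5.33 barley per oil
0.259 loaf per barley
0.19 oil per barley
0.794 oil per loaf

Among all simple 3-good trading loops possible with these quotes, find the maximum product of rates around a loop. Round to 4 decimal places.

1.1759

cloth→barley→honey→cloth: 5.67 × 0.219 × 0.947 = 1.17592
oil→barley→loaf→oil: 5.33 × 0.259 × 0.794 = 1.09609
Maximum is cloth→barley→honey→cloth at 1.1759; arbitrage exists.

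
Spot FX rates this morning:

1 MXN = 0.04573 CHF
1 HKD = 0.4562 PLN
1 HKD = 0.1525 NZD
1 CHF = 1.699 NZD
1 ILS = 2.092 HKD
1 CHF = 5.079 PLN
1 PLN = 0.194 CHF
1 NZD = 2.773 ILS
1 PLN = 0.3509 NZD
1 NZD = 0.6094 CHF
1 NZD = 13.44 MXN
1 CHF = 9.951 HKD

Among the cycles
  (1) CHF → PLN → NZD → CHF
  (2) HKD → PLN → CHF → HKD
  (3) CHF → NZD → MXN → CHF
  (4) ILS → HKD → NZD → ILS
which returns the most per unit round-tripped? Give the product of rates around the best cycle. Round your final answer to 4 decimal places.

(1) 5.079 × 0.3509 × 0.6094 = 1.08609
(2) 0.4562 × 0.194 × 9.951 = 0.88069
(3) 1.699 × 13.44 × 0.04573 = 1.04422
(4) 2.092 × 0.1525 × 2.773 = 0.88467
Highest is cycle (1) at 1.0861 (>1, arbitrage).

1.0861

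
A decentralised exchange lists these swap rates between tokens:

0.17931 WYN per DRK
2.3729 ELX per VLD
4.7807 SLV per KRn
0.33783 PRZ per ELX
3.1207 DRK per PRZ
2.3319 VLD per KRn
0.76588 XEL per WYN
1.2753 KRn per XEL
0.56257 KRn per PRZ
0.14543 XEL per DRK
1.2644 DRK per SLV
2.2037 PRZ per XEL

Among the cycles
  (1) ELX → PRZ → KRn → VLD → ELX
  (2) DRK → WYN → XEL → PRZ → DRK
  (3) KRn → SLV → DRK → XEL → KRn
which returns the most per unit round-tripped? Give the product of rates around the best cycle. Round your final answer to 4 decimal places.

1.1211

(1) 0.33783 × 0.56257 × 2.3319 × 2.3729 = 1.05163
(2) 0.17931 × 0.76588 × 2.2037 × 3.1207 = 0.94443
(3) 4.7807 × 1.2644 × 0.14543 × 1.2753 = 1.12109
Highest is cycle (3) at 1.1211 (>1, arbitrage).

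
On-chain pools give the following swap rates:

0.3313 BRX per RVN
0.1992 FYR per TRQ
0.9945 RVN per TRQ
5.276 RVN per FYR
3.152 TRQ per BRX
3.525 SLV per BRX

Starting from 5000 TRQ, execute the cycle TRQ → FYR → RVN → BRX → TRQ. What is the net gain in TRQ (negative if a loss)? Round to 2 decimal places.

487.47

5000 TRQ × 0.1992 = 996 FYR
996 FYR × 5.276 = 5254.896 RVN
5254.896 RVN × 0.3313 = 1740.9470448 BRX
1740.9470448 BRX × 3.152 = 5487.4650852096 TRQ
Net change: 5487.4650852096 − 5000 = 487.4650852096 TRQ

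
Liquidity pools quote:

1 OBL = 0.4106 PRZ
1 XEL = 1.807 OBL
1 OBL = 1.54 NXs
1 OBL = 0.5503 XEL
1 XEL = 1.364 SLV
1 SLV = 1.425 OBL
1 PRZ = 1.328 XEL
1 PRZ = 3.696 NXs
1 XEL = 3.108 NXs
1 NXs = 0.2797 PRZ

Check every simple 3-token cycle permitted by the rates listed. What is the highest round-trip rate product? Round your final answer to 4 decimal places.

XEL→NXs→PRZ→XEL: 3.108 × 0.2797 × 1.328 = 1.15444
SLV→OBL→XEL→SLV: 1.425 × 0.5503 × 1.364 = 1.06962
OBL→PRZ→XEL→OBL: 0.4106 × 1.328 × 1.807 = 0.98532
Maximum is XEL→NXs→PRZ→XEL at 1.1544; arbitrage exists.

1.1544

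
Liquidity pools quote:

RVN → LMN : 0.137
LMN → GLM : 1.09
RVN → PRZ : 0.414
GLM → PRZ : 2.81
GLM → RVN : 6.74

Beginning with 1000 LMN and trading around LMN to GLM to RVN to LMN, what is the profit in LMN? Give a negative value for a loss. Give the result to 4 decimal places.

6.4842

1000 LMN × 1.09 = 1090 GLM
1090 GLM × 6.74 = 7346.6 RVN
7346.6 RVN × 0.137 = 1006.4842 LMN
Net change: 1006.4842 − 1000 = 6.4842 LMN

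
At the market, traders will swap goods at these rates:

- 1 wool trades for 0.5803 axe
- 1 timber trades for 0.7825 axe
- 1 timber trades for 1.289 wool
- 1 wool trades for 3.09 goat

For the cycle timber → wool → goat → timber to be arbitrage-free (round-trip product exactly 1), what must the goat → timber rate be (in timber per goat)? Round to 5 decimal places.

0.25107

Known legs of the cycle: 1.289 × 3.09 = 3.98301
For no arbitrage the full-cycle product must be 1, so the missing rate is 1 / 3.98301 ≈ 0.2510664.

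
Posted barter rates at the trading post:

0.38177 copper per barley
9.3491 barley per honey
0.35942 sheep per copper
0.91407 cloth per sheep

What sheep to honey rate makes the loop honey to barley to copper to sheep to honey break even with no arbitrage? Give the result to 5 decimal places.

0.77952

Known legs of the cycle: 9.3491 × 0.38177 × 0.35942 = 1.28284398709394
For no arbitrage the full-cycle product must be 1, so the missing rate is 1 / 1.28284398709394 ≈ 0.7795180.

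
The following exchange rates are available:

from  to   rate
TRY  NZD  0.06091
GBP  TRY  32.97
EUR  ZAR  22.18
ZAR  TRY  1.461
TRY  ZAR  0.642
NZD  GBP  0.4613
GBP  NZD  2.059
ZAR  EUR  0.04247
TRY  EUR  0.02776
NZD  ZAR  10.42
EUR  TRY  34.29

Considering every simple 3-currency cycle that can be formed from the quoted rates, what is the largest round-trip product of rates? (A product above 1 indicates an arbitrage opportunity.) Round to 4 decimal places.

0.9349

TRY→ZAR→EUR→TRY: 0.642 × 0.04247 × 34.29 = 0.93494
TRY→NZD→ZAR→TRY: 0.06091 × 10.42 × 1.461 = 0.92727
GBP→TRY→NZD→GBP: 32.97 × 0.06091 × 0.4613 = 0.92638
TRY→EUR→ZAR→TRY: 0.02776 × 22.18 × 1.461 = 0.89956
Maximum is TRY→ZAR→EUR→TRY at 0.9349; no arbitrage — every cycle loses value.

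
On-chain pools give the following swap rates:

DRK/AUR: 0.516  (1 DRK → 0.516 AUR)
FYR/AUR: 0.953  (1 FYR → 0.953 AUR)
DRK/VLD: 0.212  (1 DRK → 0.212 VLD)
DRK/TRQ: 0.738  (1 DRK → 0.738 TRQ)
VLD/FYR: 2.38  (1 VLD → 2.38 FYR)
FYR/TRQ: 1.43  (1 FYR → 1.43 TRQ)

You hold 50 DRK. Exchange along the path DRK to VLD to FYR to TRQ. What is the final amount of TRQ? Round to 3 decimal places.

36.076

50 DRK × 0.212 = 10.6 VLD
10.6 VLD × 2.38 = 25.228 FYR
25.228 FYR × 1.43 = 36.07604 TRQ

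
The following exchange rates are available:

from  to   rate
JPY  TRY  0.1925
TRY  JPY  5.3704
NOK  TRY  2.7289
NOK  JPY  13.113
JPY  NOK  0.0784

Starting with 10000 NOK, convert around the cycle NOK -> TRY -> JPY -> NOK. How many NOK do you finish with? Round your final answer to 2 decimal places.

11489.74

10000 NOK × 2.7289 = 27289 TRY
27289 TRY × 5.3704 = 146552.8456 JPY
146552.8456 JPY × 0.0784 = 11489.74309504 NOK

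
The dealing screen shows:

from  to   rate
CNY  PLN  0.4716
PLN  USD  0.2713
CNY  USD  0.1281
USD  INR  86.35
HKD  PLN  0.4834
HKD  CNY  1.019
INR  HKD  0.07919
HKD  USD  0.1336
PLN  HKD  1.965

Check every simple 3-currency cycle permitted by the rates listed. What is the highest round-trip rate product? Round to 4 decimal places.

0.9443

PLN→HKD→CNY→PLN: 1.965 × 1.019 × 0.4716 = 0.94430
HKD→USD→INR→HKD: 0.1336 × 86.35 × 0.07919 = 0.91356
Maximum is PLN→HKD→CNY→PLN at 0.9443; no arbitrage — every cycle loses value.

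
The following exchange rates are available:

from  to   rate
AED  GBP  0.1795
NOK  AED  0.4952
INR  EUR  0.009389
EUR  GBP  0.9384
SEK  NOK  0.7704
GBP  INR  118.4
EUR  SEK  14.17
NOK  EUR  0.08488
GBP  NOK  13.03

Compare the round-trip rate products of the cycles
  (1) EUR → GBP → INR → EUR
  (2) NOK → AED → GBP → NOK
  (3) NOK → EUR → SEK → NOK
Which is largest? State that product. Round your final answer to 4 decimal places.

(1) 0.9384 × 118.4 × 0.009389 = 1.04318
(2) 0.4952 × 0.1795 × 13.03 = 1.15822
(3) 0.08488 × 14.17 × 0.7704 = 0.92660
Highest is cycle (2) at 1.1582 (>1, arbitrage).

1.1582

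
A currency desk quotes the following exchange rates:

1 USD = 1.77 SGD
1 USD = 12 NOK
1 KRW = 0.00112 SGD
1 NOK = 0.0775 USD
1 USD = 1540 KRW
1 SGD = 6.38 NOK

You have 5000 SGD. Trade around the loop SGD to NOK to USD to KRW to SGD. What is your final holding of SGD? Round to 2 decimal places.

5000 SGD × 6.38 = 31900 NOK
31900 NOK × 0.0775 = 2472.25 USD
2472.25 USD × 1540 = 3807265 KRW
3807265 KRW × 0.00112 = 4264.1368 SGD

4264.14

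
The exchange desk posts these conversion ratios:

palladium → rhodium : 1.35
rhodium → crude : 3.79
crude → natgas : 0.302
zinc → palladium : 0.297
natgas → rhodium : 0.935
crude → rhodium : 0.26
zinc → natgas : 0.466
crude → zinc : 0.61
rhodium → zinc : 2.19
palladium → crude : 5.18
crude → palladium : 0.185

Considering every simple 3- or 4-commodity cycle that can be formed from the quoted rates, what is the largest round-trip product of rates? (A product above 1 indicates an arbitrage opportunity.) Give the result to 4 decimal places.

1.0702

crude→natgas→rhodium→crude: 0.302 × 0.935 × 3.79 = 1.07018
crude→zinc→natgas→rhodium→crude: 0.61 × 0.466 × 0.935 × 3.79 = 1.00732
rhodium→zinc→natgas→rhodium: 2.19 × 0.466 × 0.935 = 0.95420
crude→palladium→rhodium→crude: 0.185 × 1.35 × 3.79 = 0.94655
crude→zinc→palladium→crude: 0.61 × 0.297 × 5.18 = 0.93846
crude→zinc→palladium→rhodium→crude: 0.61 × 0.297 × 1.35 × 3.79 = 0.92696
palladium→rhodium→zinc→palladium: 1.35 × 2.19 × 0.297 = 0.87808
crude→rhodium→zinc→palladium→crude: 0.26 × 2.19 × 0.297 × 5.18 = 0.87600
Maximum is crude→natgas→rhodium→crude at 1.0702; arbitrage exists.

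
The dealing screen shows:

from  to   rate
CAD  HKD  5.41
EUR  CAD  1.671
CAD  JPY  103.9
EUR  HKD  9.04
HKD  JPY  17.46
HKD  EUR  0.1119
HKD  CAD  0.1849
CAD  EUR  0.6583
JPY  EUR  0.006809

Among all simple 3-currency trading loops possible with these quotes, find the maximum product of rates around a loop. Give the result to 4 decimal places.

EUR→CAD→JPY→EUR: 1.671 × 103.9 × 0.006809 = 1.18216
EUR→HKD→CAD→EUR: 9.04 × 0.1849 × 0.6583 = 1.10035
EUR→HKD→JPY→EUR: 9.04 × 17.46 × 0.006809 = 1.07472
EUR→CAD→HKD→EUR: 1.671 × 5.41 × 0.1119 = 1.01159
Maximum is EUR→CAD→JPY→EUR at 1.1822; arbitrage exists.

1.1822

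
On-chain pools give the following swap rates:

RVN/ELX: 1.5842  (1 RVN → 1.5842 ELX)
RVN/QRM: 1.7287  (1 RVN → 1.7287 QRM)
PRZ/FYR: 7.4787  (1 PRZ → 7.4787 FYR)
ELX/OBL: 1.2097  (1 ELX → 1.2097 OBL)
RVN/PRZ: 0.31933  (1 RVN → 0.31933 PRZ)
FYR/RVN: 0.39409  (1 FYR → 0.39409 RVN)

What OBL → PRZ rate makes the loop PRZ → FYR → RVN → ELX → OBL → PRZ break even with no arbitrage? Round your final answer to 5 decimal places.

Known legs of the cycle: 7.4787 × 0.39409 × 1.5842 × 1.2097 = 5.64818894885435142
For no arbitrage the full-cycle product must be 1, so the missing rate is 1 / 5.64818894885435142 ≈ 0.1770479.

0.17705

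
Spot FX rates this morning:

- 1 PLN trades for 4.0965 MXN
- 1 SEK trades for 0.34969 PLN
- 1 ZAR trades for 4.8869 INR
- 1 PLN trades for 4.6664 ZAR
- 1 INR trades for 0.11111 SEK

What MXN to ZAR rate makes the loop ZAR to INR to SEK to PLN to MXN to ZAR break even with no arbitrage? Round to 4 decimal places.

1.2856

Known legs of the cycle: 4.8869 × 0.11111 × 0.34969 × 4.0965 = 0.777826566088389015
For no arbitrage the full-cycle product must be 1, so the missing rate is 1 / 0.777826566088389015 ≈ 1.285634.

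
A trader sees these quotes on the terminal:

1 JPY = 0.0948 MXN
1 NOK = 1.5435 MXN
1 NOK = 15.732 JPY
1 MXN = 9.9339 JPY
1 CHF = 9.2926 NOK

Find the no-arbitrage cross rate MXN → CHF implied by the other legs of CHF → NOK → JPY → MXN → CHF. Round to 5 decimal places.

Known legs of the cycle: 9.2926 × 15.732 × 0.0948 = 13.85892416736
For no arbitrage the full-cycle product must be 1, so the missing rate is 1 / 13.85892416736 ≈ 0.0721557.

0.07216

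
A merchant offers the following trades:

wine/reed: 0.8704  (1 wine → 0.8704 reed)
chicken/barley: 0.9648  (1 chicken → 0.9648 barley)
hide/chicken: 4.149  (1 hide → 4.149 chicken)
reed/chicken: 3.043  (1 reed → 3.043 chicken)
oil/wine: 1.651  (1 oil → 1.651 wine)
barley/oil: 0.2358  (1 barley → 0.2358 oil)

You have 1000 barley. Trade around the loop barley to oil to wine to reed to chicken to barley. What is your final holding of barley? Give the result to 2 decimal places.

1000 barley × 0.2358 = 235.8 oil
235.8 oil × 1.651 = 389.3058 wine
389.3058 wine × 0.8704 = 338.85176832 reed
338.85176832 reed × 3.043 = 1031.12593099776 chicken
1031.12593099776 chicken × 0.9648 = 994.830298226638848 barley

994.83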